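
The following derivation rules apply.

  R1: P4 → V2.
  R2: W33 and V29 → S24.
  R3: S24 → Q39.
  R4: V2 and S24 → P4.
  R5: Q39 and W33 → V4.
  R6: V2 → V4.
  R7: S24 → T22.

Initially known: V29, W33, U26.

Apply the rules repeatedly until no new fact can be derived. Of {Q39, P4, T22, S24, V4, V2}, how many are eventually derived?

4

W33 and V29 hold, so S24 follows (R2).
From S24, R7 gives T22.
S24 holds, so Q39 follows (R3).
From Q39 and W33, R5 gives V4.
Q39: reached.
P4 would need V2 and S24 (R4), but V2 is never established.
T22: reached.
S24: reached.
V4: reached.
V2 would need P4 (R1), but P4 is never established.
Reached: Q39, T22, S24, and V4 — 4 of the 6.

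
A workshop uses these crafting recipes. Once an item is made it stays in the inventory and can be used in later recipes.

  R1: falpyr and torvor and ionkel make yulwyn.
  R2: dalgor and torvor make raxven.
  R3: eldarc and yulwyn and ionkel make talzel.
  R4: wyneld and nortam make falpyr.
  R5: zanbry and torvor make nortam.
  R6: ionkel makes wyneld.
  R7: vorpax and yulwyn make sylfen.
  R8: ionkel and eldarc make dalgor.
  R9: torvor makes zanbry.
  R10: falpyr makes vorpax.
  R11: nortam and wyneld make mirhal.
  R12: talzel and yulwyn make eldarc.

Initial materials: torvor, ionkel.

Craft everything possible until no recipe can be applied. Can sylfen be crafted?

Using R9, torvor makes zanbry.
ionkel → wyneld (R6).
zanbry and torvor → nortam (R5).
Using R4, wyneld and nortam make falpyr.
falpyr and torvor and ionkel → yulwyn (R1).
Using R10, falpyr makes vorpax.
Using R7, vorpax and yulwyn make sylfen.

Yes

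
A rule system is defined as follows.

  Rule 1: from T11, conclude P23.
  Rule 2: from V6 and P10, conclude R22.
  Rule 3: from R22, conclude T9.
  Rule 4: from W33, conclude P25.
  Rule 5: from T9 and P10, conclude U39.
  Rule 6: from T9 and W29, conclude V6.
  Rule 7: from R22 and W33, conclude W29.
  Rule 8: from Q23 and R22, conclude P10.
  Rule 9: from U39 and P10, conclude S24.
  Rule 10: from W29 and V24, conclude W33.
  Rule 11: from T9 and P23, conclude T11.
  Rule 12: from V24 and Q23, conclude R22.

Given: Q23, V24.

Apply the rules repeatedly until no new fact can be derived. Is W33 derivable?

No

W33 would need W29 and V24 (Rule 10), but W29 is never established.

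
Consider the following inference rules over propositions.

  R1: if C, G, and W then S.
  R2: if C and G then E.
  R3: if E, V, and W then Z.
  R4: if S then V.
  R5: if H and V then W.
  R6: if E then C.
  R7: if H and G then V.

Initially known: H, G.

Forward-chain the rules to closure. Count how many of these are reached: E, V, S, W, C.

H and G hold, so V follows (R7).
H and V hold, so W follows (R5).
E would need C and G (R2), but C is never established.
V: reached.
S would need C, G, and W (R1), but C is never established.
W: reached.
C would need E (R6), but E is never established.
Reached: V and W — 2 of the 5.

2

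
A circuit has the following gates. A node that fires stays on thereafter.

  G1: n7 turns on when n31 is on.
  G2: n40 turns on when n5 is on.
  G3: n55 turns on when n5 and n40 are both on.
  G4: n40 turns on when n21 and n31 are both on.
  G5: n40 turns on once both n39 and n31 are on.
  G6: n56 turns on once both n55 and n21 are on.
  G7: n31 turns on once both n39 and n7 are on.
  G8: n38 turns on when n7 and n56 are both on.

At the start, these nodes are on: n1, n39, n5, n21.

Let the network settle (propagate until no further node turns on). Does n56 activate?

n5 is on, so n40 turns on (G2).
G3: n5 and n40 on → n55 on.
n55 and n21 are on, so n56 turns on (G6).

Yes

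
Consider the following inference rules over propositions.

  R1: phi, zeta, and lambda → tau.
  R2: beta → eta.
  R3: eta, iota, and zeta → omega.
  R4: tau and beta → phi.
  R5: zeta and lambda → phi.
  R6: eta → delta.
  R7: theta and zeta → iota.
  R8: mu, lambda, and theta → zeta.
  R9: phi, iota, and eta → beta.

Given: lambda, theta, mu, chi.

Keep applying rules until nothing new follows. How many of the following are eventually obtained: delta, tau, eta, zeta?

2

mu, lambda, and theta hold, so zeta follows (R8).
From zeta and lambda, R5 gives phi.
phi, zeta, and lambda hold, so tau follows (R1).
delta would need eta (R6), but eta is never established.
tau: reached.
eta would need beta (R2), but beta is never established.
zeta: reached.
Reached: tau and zeta — 2 of the 4.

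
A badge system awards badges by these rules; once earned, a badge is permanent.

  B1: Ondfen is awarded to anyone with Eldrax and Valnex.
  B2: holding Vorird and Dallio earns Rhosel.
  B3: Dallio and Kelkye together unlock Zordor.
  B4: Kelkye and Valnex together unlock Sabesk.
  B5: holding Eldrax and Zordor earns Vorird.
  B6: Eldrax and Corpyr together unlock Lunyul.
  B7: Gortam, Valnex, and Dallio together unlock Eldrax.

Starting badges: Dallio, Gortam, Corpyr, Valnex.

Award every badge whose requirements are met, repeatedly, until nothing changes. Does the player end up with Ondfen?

With Gortam, Valnex, and Dallio, Eldrax is earned (B7).
With Eldrax and Valnex, Ondfen is earned (B1).

Yes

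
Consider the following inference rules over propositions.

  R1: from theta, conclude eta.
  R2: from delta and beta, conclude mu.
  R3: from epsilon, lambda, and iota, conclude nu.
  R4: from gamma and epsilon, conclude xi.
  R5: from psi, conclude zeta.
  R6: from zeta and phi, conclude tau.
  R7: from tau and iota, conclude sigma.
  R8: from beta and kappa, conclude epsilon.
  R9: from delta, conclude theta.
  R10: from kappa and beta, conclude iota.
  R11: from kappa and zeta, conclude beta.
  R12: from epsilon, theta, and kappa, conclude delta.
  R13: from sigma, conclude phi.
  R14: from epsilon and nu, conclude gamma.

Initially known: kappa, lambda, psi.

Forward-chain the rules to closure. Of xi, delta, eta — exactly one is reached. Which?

xi

psi holds, so zeta follows (R5).
kappa and zeta hold, so beta follows (R11).
kappa and beta hold, so iota follows (R10).
beta and kappa hold, so epsilon follows (R8).
epsilon, lambda, and iota hold, so nu follows (R3).
From epsilon and nu, R14 gives gamma.
gamma and epsilon hold, so xi follows (R4).
delta would need epsilon, theta, and kappa (R12), but theta is never established. eta would need theta (R1), but theta is never established.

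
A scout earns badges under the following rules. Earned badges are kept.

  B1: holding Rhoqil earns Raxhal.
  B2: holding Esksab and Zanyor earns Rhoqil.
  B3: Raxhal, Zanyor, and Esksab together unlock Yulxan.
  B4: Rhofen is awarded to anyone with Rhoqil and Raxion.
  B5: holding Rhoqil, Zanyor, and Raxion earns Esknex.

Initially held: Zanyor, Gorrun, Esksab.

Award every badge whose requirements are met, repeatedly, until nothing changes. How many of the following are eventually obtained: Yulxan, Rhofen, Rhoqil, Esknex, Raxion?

2

With Esksab and Zanyor, Rhoqil is earned (B2).
With Rhoqil, Raxhal is earned (B1).
With Raxhal, Zanyor, and Esksab, Yulxan is earned (B3).
Yulxan: reached.
Rhofen would need Rhoqil and Raxion (B4), but Raxion is never earned.
Rhoqil: reached.
Esknex would need Rhoqil, Zanyor, and Raxion (B5), but Raxion is never earned.
No rule produces Raxion, and it is not given.
Reached: Yulxan and Rhoqil — 2 of the 5.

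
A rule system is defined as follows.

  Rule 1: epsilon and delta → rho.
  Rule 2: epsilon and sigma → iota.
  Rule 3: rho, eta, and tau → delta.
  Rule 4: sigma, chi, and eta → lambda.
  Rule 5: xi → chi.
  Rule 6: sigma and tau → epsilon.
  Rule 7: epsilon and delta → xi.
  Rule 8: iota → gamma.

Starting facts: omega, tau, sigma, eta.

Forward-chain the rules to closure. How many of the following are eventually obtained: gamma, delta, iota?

From sigma and tau, Rule 6 gives epsilon.
From epsilon and sigma, Rule 2 gives iota.
iota holds, so gamma follows (Rule 8).
gamma: reached.
delta would need rho, eta, and tau (Rule 3), but rho is never established.
iota: reached.
Reached: gamma and iota — 2 of the 3.

2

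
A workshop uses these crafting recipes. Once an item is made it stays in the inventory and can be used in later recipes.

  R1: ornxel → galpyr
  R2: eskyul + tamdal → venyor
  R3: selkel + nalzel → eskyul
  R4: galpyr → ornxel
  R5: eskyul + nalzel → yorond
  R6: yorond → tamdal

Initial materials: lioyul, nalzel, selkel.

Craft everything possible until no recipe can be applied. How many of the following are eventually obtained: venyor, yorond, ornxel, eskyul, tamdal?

Using R3, selkel and nalzel make eskyul.
Using R5, eskyul and nalzel make yorond.
yorond → tamdal (R6).
eskyul + tamdal → venyor (R2).
venyor: reached.
yorond: reached.
ornxel would need galpyr (R4), but galpyr is never obtained.
eskyul: reached.
tamdal: reached.
Reached: venyor, yorond, eskyul, and tamdal — 4 of the 5.

4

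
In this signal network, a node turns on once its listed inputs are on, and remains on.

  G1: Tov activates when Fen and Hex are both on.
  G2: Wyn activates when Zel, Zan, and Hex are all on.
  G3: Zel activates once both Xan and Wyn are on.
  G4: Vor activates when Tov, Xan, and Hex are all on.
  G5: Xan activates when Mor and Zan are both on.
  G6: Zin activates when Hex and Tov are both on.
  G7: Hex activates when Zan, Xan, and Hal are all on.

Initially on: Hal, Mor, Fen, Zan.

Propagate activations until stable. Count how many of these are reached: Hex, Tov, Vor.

3

Mor and Zan are on, so Xan activates (G5).
G7: Zan, Xan, and Hal on → Hex on.
G1: Fen and Hex on → Tov on.
G4: Tov, Xan, and Hex on → Vor on.
Hex: reached.
Tov: reached.
Vor: reached.
All 3 are reached.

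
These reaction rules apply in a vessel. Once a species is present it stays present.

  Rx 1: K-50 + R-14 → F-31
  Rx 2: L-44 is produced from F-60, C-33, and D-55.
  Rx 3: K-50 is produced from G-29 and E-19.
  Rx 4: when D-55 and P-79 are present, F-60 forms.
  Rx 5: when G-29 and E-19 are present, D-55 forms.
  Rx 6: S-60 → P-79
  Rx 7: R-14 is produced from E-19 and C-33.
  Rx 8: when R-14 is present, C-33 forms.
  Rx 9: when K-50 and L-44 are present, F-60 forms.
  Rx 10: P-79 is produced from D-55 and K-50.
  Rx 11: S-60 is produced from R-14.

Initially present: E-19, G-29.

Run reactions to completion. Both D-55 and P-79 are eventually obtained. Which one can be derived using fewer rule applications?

D-55: G-29 and E-19 present → D-55 forms (Rx 5). [1 rule application]
P-79: G-29 and E-19 present → K-50 forms (Rx 3). G-29 and E-19 present → D-55 forms (Rx 5). D-55 and K-50 present → P-79 forms (Rx 10). [3 rule applications]
D-55 needs fewer.

D-55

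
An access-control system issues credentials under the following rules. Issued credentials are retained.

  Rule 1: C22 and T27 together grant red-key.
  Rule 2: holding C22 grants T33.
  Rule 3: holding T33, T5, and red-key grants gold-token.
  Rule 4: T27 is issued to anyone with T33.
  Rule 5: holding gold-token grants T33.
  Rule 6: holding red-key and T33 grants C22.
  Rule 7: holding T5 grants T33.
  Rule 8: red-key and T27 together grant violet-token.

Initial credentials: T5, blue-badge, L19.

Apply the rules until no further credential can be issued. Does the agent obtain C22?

No

C22 would need red-key and T33 (Rule 6), but red-key is never granted.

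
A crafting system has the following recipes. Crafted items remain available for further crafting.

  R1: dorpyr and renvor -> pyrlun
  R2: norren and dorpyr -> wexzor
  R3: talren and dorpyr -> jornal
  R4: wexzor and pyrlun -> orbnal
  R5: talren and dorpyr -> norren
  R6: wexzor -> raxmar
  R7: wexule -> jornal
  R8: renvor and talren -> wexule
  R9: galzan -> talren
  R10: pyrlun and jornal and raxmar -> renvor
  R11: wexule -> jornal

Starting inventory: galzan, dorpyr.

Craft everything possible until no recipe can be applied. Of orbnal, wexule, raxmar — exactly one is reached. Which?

raxmar

galzan -> talren (R9).
talren and dorpyr -> norren (R5).
norren and dorpyr -> wexzor (R2).
Using R6, wexzor makes raxmar.
orbnal would need wexzor and pyrlun (R4), but pyrlun is never obtained. wexule would need renvor and talren (R8), but renvor is never obtained.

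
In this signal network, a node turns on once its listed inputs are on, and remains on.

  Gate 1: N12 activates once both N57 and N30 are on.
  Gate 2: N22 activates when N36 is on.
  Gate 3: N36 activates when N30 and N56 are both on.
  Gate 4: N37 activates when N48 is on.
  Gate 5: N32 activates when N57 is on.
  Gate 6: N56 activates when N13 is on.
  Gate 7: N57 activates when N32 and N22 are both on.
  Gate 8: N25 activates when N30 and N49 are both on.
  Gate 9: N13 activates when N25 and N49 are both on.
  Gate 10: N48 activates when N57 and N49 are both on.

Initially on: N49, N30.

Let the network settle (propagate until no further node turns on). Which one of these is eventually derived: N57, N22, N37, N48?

Gate 8: N30 and N49 on → N25 on.
Gate 9: N25 and N49 on → N13 on.
N13 is on, so N56 activates (Gate 6).
Gate 3: N30 and N56 on → N36 on.
Gate 2: N36 on → N22 on.
N48 would need N57 and N49 (Gate 10), but N57 never turns on. N37 would need N48 (Gate 4), but N48 never turns on. N57 would need N32 and N22 (Gate 7), but N32 never turns on.

N22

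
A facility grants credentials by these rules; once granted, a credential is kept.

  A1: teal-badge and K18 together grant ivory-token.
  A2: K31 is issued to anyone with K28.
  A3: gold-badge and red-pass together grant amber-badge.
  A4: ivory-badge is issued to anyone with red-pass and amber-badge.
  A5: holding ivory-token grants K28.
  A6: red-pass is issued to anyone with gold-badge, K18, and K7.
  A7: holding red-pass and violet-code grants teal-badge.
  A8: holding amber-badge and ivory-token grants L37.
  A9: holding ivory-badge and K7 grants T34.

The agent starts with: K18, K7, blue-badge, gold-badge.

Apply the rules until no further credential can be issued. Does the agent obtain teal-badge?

teal-badge would need red-pass and violet-code (A7), but violet-code is never granted.

No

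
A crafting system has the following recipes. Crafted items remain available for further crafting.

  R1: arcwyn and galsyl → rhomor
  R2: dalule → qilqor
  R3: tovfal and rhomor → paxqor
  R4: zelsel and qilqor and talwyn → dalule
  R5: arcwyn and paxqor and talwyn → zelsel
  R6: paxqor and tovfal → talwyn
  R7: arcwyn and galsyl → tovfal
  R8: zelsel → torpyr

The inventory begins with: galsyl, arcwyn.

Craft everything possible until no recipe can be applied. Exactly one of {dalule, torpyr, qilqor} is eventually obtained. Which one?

torpyr

Using R1, arcwyn and galsyl make rhomor.
arcwyn and galsyl → tovfal (R7).
tovfal and rhomor → paxqor (R3).
Using R6, paxqor and tovfal make talwyn.
Using R5, arcwyn, paxqor, and talwyn make zelsel.
zelsel → torpyr (R8).
dalule would need zelsel, qilqor, and talwyn (R4), but qilqor is never obtained. qilqor would need dalule (R2), but dalule is never obtained.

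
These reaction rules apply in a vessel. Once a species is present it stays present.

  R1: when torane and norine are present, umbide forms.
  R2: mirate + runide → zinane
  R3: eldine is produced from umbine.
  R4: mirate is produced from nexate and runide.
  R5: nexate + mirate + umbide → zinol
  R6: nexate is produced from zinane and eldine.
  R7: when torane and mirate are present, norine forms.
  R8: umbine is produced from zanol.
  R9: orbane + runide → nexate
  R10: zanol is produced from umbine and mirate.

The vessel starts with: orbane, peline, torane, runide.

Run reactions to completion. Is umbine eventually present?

umbine would need zanol (R8), but zanol never forms.

No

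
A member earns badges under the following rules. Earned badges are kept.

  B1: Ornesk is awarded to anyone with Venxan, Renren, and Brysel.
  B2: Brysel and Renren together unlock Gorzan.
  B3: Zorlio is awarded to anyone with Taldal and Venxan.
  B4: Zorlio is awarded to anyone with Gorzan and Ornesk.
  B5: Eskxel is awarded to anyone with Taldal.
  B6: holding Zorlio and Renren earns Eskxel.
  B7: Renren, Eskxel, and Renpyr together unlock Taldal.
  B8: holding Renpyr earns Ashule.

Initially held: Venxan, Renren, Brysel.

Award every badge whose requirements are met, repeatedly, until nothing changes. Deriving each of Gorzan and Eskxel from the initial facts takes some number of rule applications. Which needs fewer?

Gorzan: With Brysel and Renren, Gorzan is earned (B2). [1 rule application]
Eskxel: With Brysel and Renren, Gorzan is earned (B2). With Venxan, Renren, and Brysel, Ornesk is earned (B1). With Gorzan and Ornesk, Zorlio is earned (B4). With Zorlio and Renren, Eskxel is earned (B6). [4 rule applications]
Gorzan needs fewer.

Gorzan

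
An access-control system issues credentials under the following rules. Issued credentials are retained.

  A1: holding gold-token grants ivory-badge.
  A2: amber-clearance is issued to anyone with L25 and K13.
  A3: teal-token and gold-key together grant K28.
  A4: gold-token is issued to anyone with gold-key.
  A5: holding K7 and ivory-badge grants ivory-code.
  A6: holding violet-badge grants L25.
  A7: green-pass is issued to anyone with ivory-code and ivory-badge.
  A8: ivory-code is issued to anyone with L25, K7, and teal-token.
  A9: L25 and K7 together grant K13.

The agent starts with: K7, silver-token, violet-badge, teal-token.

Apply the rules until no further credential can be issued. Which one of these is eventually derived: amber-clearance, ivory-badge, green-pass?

amber-clearance

Holding violet-badge grants L25 (A6).
Holding L25 and K7 grants K13 (A9).
Holding L25 and K13 grants amber-clearance (A2).
ivory-badge would need gold-token (A1), but gold-token is never granted. green-pass would need ivory-code and ivory-badge (A7), but ivory-badge is never granted.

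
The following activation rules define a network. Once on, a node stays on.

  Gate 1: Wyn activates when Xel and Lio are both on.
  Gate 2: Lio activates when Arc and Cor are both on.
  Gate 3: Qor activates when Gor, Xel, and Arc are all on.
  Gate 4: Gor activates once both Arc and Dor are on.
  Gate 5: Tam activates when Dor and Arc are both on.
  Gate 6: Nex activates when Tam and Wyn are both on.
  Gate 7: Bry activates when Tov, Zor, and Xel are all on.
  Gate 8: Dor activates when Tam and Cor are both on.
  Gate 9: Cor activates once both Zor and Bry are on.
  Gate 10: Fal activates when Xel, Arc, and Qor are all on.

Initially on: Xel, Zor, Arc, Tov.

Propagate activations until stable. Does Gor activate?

Gor would need Arc and Dor (Gate 4), but Dor never turns on.

No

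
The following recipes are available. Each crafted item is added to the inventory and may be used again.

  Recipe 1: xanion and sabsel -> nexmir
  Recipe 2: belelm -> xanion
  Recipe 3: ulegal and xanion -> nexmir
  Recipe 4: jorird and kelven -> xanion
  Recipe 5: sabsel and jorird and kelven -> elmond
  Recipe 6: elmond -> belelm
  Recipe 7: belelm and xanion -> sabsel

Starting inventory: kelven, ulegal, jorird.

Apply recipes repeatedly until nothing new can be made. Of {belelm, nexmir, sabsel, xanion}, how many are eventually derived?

2

jorird and kelven -> xanion (Recipe 4).
ulegal and xanion -> nexmir (Recipe 3).
belelm would need elmond (Recipe 6), but elmond is never obtained.
nexmir: reached.
sabsel would need belelm and xanion (Recipe 7), but belelm is never obtained.
xanion: reached.
Reached: nexmir and xanion — 2 of the 4.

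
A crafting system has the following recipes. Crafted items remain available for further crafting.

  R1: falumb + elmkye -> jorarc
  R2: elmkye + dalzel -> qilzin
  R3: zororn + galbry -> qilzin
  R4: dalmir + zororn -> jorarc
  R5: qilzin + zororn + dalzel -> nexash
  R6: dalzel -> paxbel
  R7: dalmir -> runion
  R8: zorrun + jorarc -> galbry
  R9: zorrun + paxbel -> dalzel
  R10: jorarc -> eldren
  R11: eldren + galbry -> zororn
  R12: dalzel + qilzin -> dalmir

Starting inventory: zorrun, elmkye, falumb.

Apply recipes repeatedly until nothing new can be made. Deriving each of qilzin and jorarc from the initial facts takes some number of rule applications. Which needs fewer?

jorarc: falumb + elmkye -> jorarc (R1). [1 rule application]
qilzin: falumb + elmkye -> jorarc (R1). zorrun + jorarc -> galbry (R8). jorarc -> eldren (R10). eldren + galbry -> zororn (R11). zororn + galbry -> qilzin (R3). [5 rule applications]
jorarc needs fewer.

jorarc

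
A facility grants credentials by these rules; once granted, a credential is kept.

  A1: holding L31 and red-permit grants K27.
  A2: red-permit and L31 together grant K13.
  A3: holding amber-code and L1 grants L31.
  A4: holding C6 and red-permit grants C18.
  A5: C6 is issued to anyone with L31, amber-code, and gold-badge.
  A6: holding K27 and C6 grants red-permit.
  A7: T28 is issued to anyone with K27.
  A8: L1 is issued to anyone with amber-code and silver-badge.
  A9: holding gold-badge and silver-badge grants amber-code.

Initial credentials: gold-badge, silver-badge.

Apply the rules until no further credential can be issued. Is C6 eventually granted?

Yes

Holding gold-badge and silver-badge grants amber-code (A9).
Holding amber-code and silver-badge grants L1 (A8).
Holding amber-code and L1 grants L31 (A3).
Holding L31, amber-code, and gold-badge grants C6 (A5).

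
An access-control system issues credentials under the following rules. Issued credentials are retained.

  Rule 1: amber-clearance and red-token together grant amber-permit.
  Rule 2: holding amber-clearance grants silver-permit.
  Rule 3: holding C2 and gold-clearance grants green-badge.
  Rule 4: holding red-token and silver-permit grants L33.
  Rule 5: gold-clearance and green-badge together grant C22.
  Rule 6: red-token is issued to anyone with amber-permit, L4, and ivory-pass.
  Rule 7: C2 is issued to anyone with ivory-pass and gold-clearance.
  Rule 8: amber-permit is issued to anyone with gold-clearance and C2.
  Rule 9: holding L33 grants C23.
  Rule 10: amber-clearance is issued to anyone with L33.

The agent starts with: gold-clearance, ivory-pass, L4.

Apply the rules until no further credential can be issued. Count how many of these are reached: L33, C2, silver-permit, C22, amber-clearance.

2

Holding ivory-pass and gold-clearance grants C2 (Rule 7).
Holding C2 and gold-clearance grants green-badge (Rule 3).
Holding gold-clearance and green-badge grants C22 (Rule 5).
L33 would need red-token and silver-permit (Rule 4), but silver-permit is never granted.
C2: reached.
silver-permit would need amber-clearance (Rule 2), but amber-clearance is never granted.
C22: reached.
amber-clearance would need L33 (Rule 10), but L33 is never granted.
Reached: C2 and C22 — 2 of the 5.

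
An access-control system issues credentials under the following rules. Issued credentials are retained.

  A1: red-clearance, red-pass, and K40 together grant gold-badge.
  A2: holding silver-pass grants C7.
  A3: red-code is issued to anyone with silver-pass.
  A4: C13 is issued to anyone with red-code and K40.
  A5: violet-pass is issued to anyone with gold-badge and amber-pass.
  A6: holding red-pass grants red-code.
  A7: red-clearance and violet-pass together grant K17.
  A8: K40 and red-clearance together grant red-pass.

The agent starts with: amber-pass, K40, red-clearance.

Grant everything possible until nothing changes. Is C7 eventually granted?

No

C7 would need silver-pass (A2), but silver-pass is never granted.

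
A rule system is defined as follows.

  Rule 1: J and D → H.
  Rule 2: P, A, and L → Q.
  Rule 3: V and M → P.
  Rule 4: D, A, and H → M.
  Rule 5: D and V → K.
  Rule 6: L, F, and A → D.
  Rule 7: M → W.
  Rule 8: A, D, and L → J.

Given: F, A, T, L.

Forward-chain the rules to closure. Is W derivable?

From L, F, and A, Rule 6 gives D.
From A, D, and L, Rule 8 gives J.
J and D hold, so H follows (Rule 1).
D, A, and H hold, so M follows (Rule 4).
From M, Rule 7 gives W.

Yes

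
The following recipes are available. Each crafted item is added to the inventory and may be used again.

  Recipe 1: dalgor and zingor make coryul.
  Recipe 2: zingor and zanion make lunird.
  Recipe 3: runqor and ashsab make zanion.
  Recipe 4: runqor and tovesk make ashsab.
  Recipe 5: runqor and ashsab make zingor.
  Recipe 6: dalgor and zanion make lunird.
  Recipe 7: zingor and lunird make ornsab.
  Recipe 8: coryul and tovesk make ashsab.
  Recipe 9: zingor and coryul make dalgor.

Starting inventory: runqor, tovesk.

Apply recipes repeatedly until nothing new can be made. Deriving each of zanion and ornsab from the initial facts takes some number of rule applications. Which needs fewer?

zanion: Using Recipe 4, runqor and tovesk make ashsab. runqor and ashsab → zanion (Recipe 3). [2 rule applications]
ornsab: Using Recipe 4, runqor and tovesk make ashsab. Using Recipe 5, runqor and ashsab make zingor. Using Recipe 3, runqor and ashsab make zanion. Using Recipe 2, zingor and zanion make lunird. zingor and lunird → ornsab (Recipe 7). [5 rule applications]
zanion needs fewer.

zanion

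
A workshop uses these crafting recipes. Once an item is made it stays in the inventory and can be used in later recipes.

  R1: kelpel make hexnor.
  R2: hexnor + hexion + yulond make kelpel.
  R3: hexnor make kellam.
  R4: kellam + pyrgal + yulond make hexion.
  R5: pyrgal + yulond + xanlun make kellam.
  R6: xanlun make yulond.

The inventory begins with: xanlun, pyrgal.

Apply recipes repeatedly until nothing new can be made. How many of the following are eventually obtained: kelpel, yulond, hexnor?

Using R6, xanlun makes yulond.
kelpel would need hexnor, hexion, and yulond (R2), but hexnor is never obtained.
yulond: reached.
hexnor would need kelpel (R1), but kelpel is never obtained.
Reached: yulond — 1 of the 3.

1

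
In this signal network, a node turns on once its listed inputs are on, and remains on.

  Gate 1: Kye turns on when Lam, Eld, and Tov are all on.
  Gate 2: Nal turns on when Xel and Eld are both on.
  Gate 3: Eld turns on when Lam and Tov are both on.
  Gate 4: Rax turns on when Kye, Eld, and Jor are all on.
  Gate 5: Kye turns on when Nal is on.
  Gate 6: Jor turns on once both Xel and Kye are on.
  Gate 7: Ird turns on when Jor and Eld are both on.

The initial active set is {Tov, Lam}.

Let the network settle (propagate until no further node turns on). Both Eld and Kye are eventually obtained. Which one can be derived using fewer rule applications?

Eld: Lam and Tov are on, so Eld turns on (Gate 3). [1 rule application]
Kye: Lam and Tov are on, so Eld turns on (Gate 3). Lam, Eld, and Tov are on, so Kye turns on (Gate 1). [2 rule applications]
Eld needs fewer.

Eld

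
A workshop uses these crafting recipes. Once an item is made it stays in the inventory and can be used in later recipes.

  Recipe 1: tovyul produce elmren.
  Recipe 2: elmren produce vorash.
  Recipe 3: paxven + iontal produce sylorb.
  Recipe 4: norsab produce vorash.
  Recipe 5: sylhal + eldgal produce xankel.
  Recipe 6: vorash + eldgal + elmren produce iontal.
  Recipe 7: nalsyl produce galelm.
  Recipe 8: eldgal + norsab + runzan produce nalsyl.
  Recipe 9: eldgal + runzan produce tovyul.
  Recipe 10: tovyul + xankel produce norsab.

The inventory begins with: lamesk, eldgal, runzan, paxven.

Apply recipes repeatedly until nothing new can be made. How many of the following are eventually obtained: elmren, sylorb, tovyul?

eldgal + runzan → tovyul (Recipe 9).
tovyul → elmren (Recipe 1).
Using Recipe 2, elmren makes vorash.
Using Recipe 6, vorash, eldgal, and elmren make iontal.
paxven + iontal → sylorb (Recipe 3).
elmren: reached.
sylorb: reached.
tovyul: reached.
All 3 are reached.

3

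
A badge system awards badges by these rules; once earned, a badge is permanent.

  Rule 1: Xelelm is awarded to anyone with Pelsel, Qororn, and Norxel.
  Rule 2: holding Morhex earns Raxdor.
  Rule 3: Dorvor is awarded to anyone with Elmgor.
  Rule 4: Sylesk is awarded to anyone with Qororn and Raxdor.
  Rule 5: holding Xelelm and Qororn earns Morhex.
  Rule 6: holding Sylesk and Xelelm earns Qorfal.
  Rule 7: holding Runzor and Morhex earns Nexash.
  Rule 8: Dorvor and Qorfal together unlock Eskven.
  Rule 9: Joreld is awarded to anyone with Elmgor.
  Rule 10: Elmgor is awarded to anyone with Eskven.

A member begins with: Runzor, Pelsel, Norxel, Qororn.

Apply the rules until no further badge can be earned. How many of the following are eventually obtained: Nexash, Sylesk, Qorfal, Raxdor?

With Pelsel, Qororn, and Norxel, Xelelm is earned (Rule 1).
With Xelelm and Qororn, Morhex is earned (Rule 5).
With Morhex, Raxdor is earned (Rule 2).
With Runzor and Morhex, Nexash is earned (Rule 7).
With Qororn and Raxdor, Sylesk is earned (Rule 4).
With Sylesk and Xelelm, Qorfal is earned (Rule 6).
Nexash: reached.
Sylesk: reached.
Qorfal: reached.
Raxdor: reached.
All 4 are reached.

4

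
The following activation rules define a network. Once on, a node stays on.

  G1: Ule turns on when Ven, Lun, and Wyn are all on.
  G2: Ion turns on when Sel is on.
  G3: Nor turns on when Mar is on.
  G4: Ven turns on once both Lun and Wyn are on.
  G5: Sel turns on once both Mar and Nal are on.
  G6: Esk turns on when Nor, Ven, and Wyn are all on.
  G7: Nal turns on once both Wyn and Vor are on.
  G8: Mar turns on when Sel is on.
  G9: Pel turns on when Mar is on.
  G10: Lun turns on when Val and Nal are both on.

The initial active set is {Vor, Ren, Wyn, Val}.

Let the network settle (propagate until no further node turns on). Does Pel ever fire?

Pel would need Mar (G9), but Mar never turns on.

No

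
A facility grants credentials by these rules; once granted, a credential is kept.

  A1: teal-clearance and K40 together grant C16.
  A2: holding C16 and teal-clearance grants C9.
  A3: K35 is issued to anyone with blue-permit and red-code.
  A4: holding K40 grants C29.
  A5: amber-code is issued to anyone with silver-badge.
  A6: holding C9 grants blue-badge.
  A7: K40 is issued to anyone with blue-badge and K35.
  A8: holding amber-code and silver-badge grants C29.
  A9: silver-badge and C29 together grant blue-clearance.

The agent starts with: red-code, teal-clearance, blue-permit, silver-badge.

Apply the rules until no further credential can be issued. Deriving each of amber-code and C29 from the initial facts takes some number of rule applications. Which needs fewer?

amber-code

amber-code: Holding silver-badge grants amber-code (A5). [1 rule application]
C29: Holding silver-badge grants amber-code (A5). Holding amber-code and silver-badge grants C29 (A8). [2 rule applications]
amber-code needs fewer.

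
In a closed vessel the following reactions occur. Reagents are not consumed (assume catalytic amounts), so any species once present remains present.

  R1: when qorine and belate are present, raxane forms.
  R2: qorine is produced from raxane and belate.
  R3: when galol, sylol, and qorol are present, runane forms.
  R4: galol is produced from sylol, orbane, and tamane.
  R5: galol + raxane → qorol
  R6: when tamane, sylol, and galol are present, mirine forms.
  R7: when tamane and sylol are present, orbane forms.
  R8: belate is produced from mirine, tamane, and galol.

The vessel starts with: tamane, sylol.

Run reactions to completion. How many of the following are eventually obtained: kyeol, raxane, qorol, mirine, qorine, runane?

tamane and sylol present → orbane forms (R7).
sylol, orbane, and tamane present → galol forms (R4).
tamane, sylol, and galol present → mirine forms (R6).
No rule produces kyeol, and it is not given.
raxane would need qorine and belate (R1), but qorine never forms.
qorol would need galol and raxane (R5), but raxane never forms.
mirine: reached.
qorine would need raxane and belate (R2), but raxane never forms.
runane would need galol, sylol, and qorol (R3), but qorol never forms.
Reached: mirine — 1 of the 6.

1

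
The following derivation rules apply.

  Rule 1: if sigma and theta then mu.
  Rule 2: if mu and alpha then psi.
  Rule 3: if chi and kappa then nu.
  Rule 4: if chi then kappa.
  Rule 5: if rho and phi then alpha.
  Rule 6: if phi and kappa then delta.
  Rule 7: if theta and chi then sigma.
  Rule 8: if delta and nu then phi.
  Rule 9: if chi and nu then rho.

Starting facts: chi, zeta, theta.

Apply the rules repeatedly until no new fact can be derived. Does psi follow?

psi would need mu and alpha (Rule 2), but alpha is never established.

No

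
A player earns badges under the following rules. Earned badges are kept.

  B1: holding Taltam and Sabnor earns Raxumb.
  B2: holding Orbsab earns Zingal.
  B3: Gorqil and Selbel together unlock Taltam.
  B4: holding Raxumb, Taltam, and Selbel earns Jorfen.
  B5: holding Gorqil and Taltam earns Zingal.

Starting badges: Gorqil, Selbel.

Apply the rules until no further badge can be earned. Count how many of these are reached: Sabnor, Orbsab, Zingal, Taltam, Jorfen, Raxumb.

2

With Gorqil and Selbel, Taltam is earned (B3).
With Gorqil and Taltam, Zingal is earned (B5).
No rule produces Sabnor, and it is not given.
No rule produces Orbsab, and it is not given.
Zingal: reached.
Taltam: reached.
Jorfen would need Raxumb, Taltam, and Selbel (B4), but Raxumb is never earned.
Raxumb would need Taltam and Sabnor (B1), but Sabnor is never earned.
Reached: Zingal and Taltam — 2 of the 6.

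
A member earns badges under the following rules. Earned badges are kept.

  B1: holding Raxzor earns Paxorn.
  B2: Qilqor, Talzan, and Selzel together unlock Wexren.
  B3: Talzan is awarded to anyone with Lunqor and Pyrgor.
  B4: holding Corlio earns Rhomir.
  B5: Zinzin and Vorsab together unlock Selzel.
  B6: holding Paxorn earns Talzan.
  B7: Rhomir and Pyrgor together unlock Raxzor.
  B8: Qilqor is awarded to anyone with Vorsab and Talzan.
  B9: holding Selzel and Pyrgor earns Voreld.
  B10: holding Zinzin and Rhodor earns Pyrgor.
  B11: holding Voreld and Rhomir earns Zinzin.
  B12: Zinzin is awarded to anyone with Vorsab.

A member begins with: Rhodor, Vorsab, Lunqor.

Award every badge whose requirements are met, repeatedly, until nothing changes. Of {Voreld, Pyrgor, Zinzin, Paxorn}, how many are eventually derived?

3

With Vorsab, Zinzin is earned (B12).
With Zinzin and Vorsab, Selzel is earned (B5).
With Zinzin and Rhodor, Pyrgor is earned (B10).
With Selzel and Pyrgor, Voreld is earned (B9).
Voreld: reached.
Pyrgor: reached.
Zinzin: reached.
Paxorn would need Raxzor (B1), but Raxzor is never earned.
Reached: Voreld, Pyrgor, and Zinzin — 3 of the 4.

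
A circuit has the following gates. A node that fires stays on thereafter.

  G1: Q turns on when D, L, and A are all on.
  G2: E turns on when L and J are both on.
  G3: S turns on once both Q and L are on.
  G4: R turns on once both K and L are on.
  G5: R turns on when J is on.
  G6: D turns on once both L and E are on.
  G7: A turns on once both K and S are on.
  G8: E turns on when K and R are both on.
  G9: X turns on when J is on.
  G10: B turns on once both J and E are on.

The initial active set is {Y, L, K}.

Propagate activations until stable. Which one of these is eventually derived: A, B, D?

D

K and L are on, so R turns on (G4).
K and R are on, so E turns on (G8).
G6: L and E on → D on.
A would need K and S (G7), but S never turns on. B would need J and E (G10), but J never turns on.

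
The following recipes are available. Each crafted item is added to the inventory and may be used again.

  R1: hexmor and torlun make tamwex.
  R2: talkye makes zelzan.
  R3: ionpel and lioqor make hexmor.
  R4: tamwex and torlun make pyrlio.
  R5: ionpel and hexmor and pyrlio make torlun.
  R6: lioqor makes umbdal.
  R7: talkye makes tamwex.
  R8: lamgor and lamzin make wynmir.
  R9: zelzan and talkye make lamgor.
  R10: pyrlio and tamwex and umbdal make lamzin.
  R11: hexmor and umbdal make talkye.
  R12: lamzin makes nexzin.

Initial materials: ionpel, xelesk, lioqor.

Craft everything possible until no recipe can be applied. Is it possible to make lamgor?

Yes

ionpel and lioqor → hexmor (R3).
Using R6, lioqor makes umbdal.
Using R11, hexmor and umbdal make talkye.
talkye → zelzan (R2).
Using R9, zelzan and talkye make lamgor.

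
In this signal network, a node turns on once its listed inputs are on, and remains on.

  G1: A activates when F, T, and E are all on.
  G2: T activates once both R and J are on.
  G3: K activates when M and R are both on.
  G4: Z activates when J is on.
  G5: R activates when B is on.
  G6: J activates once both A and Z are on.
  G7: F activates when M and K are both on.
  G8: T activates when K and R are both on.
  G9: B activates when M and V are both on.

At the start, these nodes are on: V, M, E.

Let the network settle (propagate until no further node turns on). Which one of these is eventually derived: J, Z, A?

A

M and V are on, so B activates (G9).
B is on, so R activates (G5).
G3: M and R on → K on.
G7: M and K on → F on.
G8: K and R on → T on.
G1: F, T, and E on → A on.
J would need A and Z (G6), but Z never turns on. Z would need J (G4), but J never turns on.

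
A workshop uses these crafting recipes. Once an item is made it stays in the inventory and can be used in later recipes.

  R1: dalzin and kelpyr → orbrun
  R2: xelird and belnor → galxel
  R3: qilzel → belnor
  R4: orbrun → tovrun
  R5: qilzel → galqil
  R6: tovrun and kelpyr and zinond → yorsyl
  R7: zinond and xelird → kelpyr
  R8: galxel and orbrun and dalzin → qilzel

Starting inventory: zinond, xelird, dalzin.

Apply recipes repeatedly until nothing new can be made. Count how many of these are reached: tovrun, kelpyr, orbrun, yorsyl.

4

zinond and xelird → kelpyr (R7).
dalzin and kelpyr → orbrun (R1).
orbrun → tovrun (R4).
tovrun and kelpyr and zinond → yorsyl (R6).
tovrun: reached.
kelpyr: reached.
orbrun: reached.
yorsyl: reached.
All 4 are reached.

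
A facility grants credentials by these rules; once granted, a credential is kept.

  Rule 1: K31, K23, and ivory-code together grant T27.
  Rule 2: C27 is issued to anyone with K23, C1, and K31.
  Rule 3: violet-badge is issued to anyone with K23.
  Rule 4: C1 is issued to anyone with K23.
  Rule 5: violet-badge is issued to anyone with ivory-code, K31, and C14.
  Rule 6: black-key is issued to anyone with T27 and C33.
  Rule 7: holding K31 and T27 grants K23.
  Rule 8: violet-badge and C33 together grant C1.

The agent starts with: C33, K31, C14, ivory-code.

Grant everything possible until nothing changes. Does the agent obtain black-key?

No

black-key would need T27 and C33 (Rule 6), but T27 is never granted.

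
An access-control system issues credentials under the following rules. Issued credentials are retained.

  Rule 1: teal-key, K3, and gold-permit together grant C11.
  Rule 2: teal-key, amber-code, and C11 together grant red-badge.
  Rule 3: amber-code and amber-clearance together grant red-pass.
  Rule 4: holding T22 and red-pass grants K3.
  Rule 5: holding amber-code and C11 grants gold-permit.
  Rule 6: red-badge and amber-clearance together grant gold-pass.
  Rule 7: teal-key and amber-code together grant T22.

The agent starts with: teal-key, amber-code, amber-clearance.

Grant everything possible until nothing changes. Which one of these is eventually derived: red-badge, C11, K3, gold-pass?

K3

Holding teal-key and amber-code grants T22 (Rule 7).
Holding amber-code and amber-clearance grants red-pass (Rule 3).
Holding T22 and red-pass grants K3 (Rule 4).
red-badge would need teal-key, amber-code, and C11 (Rule 2), but C11 is never granted. C11 would need teal-key, K3, and gold-permit (Rule 1), but gold-permit is never granted. gold-pass would need red-badge and amber-clearance (Rule 6), but red-badge is never granted.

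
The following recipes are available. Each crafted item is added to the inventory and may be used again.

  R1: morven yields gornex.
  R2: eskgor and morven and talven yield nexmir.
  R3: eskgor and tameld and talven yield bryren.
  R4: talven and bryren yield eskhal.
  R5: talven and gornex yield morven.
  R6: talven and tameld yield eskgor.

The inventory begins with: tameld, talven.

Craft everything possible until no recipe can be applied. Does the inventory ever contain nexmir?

No

nexmir would need eskgor, morven, and talven (R2), but morven is never obtained.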